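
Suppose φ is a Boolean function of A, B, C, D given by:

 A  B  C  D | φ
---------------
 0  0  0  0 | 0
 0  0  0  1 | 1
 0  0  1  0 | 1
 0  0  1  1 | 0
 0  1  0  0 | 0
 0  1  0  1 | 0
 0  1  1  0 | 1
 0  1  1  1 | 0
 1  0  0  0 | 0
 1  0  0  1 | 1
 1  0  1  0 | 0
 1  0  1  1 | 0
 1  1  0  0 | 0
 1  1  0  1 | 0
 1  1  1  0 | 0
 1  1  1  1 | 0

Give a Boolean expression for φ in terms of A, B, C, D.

φ(A, B, C, D) = (((((A' · B') · C') · D) + (((A' · B') · C) · D')) + (((A' · B) · C) · D')) + (((A · B') · C') · D)

The 1-rows are (0,0,0,1), (0,0,1,0), (0,1,1,0), (1,0,0,1). Each contributes one minterm — ¬A·¬B·¬C·D; ¬A·¬B·C·¬D; ¬A·B·C·¬D; A·¬B·¬C·D — and their disjunction is a sum-of-products form of φ.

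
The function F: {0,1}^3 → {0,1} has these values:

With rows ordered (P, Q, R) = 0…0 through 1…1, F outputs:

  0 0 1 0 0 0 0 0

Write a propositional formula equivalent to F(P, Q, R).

F(P, Q, R) = (¬P ∧ Q) ∧ ¬R

Only row (0,1,0) gives 1. That row's minterm ¬P·Q·¬R is F directly.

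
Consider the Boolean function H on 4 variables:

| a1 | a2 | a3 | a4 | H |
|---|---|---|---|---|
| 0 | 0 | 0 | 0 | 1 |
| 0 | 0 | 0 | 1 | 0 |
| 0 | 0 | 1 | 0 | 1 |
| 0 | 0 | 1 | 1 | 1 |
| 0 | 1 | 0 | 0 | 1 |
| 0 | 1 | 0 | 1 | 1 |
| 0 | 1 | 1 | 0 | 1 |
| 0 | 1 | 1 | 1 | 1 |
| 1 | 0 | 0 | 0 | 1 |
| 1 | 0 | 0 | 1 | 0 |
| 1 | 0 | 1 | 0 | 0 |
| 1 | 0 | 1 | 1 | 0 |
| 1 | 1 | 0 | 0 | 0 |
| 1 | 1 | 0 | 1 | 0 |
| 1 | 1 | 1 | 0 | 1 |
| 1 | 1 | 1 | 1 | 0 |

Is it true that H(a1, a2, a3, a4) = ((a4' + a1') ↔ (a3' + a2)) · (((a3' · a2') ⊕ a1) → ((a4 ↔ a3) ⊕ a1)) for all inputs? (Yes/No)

No

Evaluate ((a4' + a1') ↔ (a3' + a2)) · (((a3' · a2') ⊕ a1) → ((a4 ↔ a3) ⊕ a1)) on each row and compare to H:
  a1=0, a2=0, a3=0, a4=0: formula gives 1, H = 1 ✓
  a1=0, a2=0, a3=0, a4=1: formula gives 0, H = 0 ✓
  a1=0, a2=0, a3=1, a4=0: formula gives 0, but H = 1 ✗
Since they disagree at (0,0,1,0), the expression is not a correct formula for H.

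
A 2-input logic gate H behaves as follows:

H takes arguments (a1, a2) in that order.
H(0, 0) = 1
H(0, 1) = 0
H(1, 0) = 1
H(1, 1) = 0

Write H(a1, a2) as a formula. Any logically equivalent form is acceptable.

The output is the negation of a2.

H(a1, a2) = a2'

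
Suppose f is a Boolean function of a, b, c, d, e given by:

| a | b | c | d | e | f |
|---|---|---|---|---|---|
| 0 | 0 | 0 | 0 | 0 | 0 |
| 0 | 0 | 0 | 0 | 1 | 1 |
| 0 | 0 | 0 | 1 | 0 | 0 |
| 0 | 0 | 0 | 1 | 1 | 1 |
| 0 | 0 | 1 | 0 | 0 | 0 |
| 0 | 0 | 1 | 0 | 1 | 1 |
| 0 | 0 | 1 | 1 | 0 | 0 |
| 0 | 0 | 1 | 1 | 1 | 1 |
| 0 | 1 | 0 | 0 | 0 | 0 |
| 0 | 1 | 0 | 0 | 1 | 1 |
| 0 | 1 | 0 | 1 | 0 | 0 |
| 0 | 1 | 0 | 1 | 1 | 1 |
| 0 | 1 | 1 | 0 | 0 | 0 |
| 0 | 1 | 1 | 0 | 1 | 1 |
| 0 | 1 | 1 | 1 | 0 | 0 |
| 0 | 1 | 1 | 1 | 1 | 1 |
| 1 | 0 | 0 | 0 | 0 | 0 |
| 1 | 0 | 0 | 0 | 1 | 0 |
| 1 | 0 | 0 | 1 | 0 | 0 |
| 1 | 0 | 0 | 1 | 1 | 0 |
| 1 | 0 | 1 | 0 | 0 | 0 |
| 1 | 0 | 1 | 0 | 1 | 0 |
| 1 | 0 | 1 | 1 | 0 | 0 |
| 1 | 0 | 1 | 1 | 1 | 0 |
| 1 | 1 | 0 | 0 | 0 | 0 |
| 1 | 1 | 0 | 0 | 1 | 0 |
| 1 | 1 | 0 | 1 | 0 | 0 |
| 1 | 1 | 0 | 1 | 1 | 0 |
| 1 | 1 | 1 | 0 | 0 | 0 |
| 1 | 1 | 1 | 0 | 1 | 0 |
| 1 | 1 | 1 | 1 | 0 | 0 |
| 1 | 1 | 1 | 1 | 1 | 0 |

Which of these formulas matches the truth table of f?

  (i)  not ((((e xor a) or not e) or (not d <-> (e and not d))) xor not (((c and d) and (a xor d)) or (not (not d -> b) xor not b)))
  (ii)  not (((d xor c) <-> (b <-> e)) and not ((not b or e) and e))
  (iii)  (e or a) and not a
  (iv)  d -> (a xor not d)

(i) disagrees with f on (0,0,0,0,0) (formula → 1, table → 0); rule it out.
(ii) disagrees with f on (0,0,0,0,0) (formula → 1, table → 0); rule it out.
(iv) disagrees with f on (0,0,0,0,0) (formula → 1, table → 0); rule it out.
Only (iii) survives; checking it on all 32 rows confirms it matches f.

iii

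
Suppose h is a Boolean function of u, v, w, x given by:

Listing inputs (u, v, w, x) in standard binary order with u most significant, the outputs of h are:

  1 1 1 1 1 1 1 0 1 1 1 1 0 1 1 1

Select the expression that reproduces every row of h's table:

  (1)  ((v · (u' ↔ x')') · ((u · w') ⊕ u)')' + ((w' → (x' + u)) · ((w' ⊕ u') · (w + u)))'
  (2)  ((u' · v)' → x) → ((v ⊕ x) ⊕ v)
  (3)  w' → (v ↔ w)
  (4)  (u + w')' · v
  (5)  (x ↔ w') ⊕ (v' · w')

1

(2) disagrees with h on (0,1,0,0) (formula → 0, table → 1); rule it out.
(3) disagrees with h on (0,1,0,0) (formula → 0, table → 1); rule it out.
(4) disagrees with h on (0,0,0,0) (formula → 0, table → 1); rule it out.
(5) disagrees with h on (0,0,0,1) (formula → 0, table → 1); rule it out.
Only (1) survives; checking it on all 16 rows confirms it matches h.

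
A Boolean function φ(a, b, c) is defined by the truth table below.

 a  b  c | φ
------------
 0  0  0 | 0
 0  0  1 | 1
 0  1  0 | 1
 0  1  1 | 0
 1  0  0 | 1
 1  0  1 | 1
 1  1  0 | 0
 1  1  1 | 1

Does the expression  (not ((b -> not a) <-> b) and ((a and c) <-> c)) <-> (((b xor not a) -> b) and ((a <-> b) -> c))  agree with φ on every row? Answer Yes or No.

Evaluate (not ((b -> not a) <-> b) and ((a and c) <-> c)) <-> (((b xor not a) -> b) and ((a <-> b) -> c)) on each row and compare to φ:
  a=0, b=0, c=0: formula gives 0, φ = 0 ✓
  a=0, b=0, c=1: formula gives 1, φ = 1 ✓
  a=0, b=1, c=0: formula gives 0, but φ = 1 ✗
A single disagreement suffices: at (0,1,0) they differ, so the formula does not compute φ.

No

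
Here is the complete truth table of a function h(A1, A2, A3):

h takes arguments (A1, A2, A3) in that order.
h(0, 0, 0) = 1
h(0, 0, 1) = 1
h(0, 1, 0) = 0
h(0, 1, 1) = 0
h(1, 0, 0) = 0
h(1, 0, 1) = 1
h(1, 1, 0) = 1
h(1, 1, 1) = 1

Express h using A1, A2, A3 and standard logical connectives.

h(A1, A2, A3) = ((((A1' · A2) · A3') + ((A1' · A2) · A3)) + ((A1 · A2') · A3'))'

h is 0 on only 3 rows — (0,1,0), (0,1,1), (1,0,0). Writing each as a minterm (¬A1·A2·¬A3, ¬A1·A2·A3, A1·¬A2·¬A3) and OR-ing them characterizes exactly where h=0, so h is the negation of that disjunction.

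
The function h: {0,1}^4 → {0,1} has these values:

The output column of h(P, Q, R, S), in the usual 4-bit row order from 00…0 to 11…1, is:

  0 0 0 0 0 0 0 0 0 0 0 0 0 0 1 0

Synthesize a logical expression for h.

h is 1 on exactly one input, (1,1,1,0), whose minterm is P·Q·R·¬S. So h is just that conjunction.

h(P, Q, R, S) = ((P & Q) & R) & ~S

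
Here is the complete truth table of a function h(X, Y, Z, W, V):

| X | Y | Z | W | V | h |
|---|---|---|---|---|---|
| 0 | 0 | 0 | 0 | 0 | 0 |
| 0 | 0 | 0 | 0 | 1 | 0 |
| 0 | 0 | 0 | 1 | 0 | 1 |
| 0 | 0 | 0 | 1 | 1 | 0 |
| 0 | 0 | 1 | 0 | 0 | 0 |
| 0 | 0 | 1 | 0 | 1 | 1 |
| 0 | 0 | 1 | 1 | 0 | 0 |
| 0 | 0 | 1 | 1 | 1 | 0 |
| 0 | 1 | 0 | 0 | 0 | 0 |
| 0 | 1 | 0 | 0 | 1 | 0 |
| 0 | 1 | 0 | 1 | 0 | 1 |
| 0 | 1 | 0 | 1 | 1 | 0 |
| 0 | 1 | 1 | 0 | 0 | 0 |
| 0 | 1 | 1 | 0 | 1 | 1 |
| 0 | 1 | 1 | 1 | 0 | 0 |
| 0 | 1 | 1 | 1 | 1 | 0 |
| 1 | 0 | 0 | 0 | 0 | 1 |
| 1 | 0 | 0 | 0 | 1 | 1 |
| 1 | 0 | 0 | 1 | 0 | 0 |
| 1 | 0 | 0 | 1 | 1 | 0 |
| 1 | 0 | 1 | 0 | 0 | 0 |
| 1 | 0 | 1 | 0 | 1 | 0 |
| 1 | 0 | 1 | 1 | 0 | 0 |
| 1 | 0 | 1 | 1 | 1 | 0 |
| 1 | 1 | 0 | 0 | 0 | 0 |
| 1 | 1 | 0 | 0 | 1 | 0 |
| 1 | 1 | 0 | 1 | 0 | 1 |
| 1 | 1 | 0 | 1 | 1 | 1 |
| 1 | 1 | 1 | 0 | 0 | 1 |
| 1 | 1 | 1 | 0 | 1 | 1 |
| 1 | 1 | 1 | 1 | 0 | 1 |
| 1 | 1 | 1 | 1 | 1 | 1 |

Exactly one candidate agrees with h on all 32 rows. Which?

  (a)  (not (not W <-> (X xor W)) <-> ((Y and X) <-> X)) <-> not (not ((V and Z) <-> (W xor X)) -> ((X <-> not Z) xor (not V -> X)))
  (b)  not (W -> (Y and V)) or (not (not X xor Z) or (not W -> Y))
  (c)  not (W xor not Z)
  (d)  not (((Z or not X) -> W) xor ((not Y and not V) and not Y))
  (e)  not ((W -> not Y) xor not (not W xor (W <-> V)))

a

(b) disagrees with h on (0,0,0,1,1) (formula → 1, table → 0); rule it out.
(c) disagrees with h on (0,0,0,1,1) (formula → 1, table → 0); rule it out.
(d) disagrees with h on (0,0,0,0,1) (formula → 1, table → 0); rule it out.
(e) disagrees with h on (0,0,0,0,0) (formula → 1, table → 0); rule it out.
(a) is the remaining candidate, and it agrees with h on all 32 inputs.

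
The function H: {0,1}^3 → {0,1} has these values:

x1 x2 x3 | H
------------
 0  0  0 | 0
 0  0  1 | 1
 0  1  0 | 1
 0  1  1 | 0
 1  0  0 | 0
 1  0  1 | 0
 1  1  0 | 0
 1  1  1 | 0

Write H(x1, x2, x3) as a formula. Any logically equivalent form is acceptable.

H=1 on 2 inputs: (0,0,1), (0,1,0). Reading each as a conjunction of literals (¬x1·¬x2·x3, ¬x1·x2·¬x3) and taking the OR gives the canonical DNF.

H(x1, x2, x3) = ((not x1 and not x2) and x3) or ((not x1 and x2) and not x3)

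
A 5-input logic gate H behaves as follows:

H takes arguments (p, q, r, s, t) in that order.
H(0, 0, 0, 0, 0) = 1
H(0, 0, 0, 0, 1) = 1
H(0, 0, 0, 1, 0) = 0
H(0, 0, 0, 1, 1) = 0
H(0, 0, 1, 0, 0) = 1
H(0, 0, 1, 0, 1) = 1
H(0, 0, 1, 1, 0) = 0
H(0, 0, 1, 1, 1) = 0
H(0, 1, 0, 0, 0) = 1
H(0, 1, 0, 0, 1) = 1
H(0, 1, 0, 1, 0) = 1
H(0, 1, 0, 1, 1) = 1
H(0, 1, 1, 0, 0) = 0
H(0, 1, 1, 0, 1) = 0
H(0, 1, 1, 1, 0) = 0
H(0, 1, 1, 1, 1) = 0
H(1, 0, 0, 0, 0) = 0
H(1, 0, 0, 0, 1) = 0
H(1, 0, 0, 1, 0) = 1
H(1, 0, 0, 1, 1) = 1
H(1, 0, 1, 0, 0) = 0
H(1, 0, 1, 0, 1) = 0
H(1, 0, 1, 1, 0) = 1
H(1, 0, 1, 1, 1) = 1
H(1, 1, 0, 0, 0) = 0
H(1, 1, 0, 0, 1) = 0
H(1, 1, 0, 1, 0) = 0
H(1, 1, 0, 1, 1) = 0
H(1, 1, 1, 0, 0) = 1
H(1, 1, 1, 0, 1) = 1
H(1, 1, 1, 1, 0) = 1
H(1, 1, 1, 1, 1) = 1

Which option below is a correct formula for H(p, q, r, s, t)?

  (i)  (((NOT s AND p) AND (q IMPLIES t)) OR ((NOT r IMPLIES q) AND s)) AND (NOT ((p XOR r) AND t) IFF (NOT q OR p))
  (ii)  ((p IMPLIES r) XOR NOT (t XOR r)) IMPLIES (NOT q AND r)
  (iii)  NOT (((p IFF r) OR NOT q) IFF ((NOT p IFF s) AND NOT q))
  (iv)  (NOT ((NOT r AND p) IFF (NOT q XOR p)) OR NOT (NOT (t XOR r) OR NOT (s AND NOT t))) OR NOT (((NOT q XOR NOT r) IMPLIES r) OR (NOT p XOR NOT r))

iii

(i): at (0,0,0,0,0) it gives 0, but H = 1 — eliminated.
(ii): at (0,0,0,0,1) it gives 0, but H = 1 — eliminated.
(iv): at (0,0,0,1,0) it gives 1, but H = 0 — eliminated.
Only (iii) survives; checking it on all 32 rows confirms it matches H.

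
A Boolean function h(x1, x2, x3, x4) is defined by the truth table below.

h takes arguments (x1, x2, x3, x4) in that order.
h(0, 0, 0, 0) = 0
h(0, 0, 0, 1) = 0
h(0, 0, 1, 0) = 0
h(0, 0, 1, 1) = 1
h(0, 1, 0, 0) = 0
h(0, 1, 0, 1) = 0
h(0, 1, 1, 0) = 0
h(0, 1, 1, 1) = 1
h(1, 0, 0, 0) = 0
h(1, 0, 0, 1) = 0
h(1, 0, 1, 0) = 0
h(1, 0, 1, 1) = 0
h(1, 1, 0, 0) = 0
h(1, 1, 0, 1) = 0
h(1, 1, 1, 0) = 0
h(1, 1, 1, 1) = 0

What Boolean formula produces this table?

h=1 on 2 inputs: (0,0,1,1), (0,1,1,1). Reading each as a conjunction of literals (¬x1·¬x2·x3·x4, ¬x1·x2·x3·x4) and taking the OR gives the canonical DNF.

h(x1, x2, x3, x4) = (((¬x1 ∧ ¬x2) ∧ x3) ∧ x4) ∨ (((¬x1 ∧ x2) ∧ x3) ∧ x4)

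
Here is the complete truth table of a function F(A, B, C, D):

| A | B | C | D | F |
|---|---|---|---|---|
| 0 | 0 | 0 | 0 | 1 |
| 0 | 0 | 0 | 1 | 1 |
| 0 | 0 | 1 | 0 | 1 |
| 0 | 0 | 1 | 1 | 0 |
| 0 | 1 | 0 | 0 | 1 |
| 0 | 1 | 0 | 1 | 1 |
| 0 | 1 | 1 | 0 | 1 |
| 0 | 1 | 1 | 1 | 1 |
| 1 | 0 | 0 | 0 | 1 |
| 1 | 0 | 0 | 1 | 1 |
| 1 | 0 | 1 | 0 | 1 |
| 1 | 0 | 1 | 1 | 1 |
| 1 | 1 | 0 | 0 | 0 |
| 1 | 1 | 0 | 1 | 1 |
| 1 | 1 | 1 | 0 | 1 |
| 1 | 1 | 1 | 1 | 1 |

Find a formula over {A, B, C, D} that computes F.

The 0-rows are (0,0,1,1), (1,1,0,0). Take each as a conjunction (¬A·¬B·C·D, A·B·¬C·¬D), form their disjunction, and complement — that gives a formula that is 1 everywhere F is.

F(A, B, C, D) = not ((((not A and not B) and C) and D) or (((A and B) and not C) and not D))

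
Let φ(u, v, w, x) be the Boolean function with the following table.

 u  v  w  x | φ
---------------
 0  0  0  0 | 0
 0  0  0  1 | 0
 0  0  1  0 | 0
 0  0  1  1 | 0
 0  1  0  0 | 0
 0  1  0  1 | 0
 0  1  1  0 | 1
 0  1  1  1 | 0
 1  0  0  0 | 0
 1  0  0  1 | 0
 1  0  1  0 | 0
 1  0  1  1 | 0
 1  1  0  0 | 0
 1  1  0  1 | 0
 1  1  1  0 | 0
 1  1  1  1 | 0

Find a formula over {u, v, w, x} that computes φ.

φ(u, v, w, x) = ((u' · v) · w) · x'

Only row (0,1,1,0) gives 1. That row's minterm ¬u·v·w·¬x is φ directly.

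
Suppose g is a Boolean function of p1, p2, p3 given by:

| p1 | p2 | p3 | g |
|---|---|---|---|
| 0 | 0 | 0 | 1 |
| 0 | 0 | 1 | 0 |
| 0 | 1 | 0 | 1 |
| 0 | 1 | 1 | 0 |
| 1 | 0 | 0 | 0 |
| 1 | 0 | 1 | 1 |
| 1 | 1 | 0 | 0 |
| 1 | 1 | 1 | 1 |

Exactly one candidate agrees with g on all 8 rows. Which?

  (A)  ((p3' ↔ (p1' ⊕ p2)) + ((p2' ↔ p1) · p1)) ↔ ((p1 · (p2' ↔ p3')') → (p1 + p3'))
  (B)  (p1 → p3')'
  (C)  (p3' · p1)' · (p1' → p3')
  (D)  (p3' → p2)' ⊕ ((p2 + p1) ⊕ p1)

C

(A) disagrees with g on (0,1,0) (formula → 0, table → 1); rule it out.
(B) disagrees with g on (0,0,0) (formula → 0, table → 1); rule it out.
(D) disagrees with g on (0,1,1) (formula → 1, table → 0); rule it out.
That leaves (C). Evaluating it on every row reproduces the table of g exactly.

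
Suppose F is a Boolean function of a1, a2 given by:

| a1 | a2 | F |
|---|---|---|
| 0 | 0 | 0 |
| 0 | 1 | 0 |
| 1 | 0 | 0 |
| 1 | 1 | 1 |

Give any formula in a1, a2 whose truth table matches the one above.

F(a1, a2) = a1 and a2

The output is 1 only when every input is 1 — the AND of all inputs.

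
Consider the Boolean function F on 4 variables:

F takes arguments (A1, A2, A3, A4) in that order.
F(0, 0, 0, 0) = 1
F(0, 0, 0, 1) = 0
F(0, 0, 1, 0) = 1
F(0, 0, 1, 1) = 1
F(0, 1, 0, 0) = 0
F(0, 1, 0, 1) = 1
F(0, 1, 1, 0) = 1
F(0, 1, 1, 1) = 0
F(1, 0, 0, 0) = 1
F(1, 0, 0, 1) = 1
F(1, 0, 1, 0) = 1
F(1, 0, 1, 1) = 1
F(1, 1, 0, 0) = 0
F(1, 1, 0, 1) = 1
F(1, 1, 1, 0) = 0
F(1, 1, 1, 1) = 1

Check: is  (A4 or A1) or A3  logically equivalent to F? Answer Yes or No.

Check the formula against F row by row:
  A1=0, A2=0, A3=0, A4=0: formula gives 0, but F = 1 ✗
Row (0,0,0,0) is a counterexample, so the formula is not equivalent to F.

No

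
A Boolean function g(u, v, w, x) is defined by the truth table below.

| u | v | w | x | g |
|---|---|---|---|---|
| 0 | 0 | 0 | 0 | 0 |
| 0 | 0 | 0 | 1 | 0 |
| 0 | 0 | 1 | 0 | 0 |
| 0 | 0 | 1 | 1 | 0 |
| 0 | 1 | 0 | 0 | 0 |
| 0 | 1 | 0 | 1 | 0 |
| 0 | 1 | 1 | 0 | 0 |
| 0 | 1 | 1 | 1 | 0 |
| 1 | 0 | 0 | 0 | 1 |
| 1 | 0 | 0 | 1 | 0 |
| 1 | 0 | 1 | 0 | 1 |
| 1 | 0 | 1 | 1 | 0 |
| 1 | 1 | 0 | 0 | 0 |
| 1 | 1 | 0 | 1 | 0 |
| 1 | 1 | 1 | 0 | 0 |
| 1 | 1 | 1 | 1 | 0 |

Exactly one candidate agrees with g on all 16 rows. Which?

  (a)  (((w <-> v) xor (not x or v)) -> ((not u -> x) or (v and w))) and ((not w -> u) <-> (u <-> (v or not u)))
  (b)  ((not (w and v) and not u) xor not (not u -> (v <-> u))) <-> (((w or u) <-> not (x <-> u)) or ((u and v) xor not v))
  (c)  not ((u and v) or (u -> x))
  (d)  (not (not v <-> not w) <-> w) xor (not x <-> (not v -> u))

(a) fails at (0,0,0,0): the formula yields 1, g is 0.
(b) fails at (0,0,0,0): the formula yields 1, g is 0.
(d) fails at (0,0,0,0): the formula yields 1, g is 0.
(c) is the remaining candidate, and it agrees with g on all 16 inputs.

c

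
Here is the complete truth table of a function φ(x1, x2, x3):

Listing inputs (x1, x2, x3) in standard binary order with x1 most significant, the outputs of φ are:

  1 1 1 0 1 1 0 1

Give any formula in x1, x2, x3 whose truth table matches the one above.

There are just 2 zero rows: (0,1,1), (1,1,0). Their minterms are ¬x1·x2·x3, x1·x2·¬x3; the OR of those covers precisely the 0-outputs, and negating it yields φ.

φ(x1, x2, x3) = not (((not x1 and x2) and x3) or ((x1 and x2) and not x3))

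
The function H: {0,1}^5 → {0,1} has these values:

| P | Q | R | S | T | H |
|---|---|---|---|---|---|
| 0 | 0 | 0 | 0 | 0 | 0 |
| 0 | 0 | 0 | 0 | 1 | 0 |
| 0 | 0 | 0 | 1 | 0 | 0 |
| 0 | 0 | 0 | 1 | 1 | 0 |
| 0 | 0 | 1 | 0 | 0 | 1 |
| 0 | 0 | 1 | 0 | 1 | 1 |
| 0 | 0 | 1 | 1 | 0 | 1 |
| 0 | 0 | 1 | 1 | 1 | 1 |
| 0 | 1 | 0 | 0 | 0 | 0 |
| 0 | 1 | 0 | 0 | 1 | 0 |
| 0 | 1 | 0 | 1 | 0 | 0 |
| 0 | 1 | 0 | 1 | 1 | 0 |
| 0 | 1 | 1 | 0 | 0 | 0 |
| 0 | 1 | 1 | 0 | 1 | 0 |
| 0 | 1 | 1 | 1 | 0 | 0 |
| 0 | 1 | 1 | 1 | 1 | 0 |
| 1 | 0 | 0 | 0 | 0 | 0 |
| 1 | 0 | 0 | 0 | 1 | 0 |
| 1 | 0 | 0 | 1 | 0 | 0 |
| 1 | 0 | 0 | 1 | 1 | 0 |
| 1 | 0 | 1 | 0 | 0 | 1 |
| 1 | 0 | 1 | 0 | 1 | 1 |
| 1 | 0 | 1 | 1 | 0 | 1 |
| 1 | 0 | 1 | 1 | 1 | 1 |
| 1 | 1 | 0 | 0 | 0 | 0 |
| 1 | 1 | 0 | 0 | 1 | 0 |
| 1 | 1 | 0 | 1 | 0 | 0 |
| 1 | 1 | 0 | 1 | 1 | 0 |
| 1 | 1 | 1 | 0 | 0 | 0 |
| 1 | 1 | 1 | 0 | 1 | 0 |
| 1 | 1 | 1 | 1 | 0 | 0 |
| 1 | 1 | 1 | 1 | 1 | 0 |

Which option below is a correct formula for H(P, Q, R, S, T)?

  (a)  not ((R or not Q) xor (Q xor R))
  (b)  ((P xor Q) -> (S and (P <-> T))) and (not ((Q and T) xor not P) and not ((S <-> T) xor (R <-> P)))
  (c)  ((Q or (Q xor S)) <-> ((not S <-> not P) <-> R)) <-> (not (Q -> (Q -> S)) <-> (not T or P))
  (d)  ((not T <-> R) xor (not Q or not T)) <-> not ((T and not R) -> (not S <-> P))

(b): at (0,0,1,0,0) it gives 0, but H = 1 — eliminated.
(c): at (0,0,0,0,1) it gives 1, but H = 0 — eliminated.
(d): at (0,0,0,1,1) it gives 1, but H = 0 — eliminated.
(a) is the remaining candidate, and it agrees with H on all 32 inputs.

a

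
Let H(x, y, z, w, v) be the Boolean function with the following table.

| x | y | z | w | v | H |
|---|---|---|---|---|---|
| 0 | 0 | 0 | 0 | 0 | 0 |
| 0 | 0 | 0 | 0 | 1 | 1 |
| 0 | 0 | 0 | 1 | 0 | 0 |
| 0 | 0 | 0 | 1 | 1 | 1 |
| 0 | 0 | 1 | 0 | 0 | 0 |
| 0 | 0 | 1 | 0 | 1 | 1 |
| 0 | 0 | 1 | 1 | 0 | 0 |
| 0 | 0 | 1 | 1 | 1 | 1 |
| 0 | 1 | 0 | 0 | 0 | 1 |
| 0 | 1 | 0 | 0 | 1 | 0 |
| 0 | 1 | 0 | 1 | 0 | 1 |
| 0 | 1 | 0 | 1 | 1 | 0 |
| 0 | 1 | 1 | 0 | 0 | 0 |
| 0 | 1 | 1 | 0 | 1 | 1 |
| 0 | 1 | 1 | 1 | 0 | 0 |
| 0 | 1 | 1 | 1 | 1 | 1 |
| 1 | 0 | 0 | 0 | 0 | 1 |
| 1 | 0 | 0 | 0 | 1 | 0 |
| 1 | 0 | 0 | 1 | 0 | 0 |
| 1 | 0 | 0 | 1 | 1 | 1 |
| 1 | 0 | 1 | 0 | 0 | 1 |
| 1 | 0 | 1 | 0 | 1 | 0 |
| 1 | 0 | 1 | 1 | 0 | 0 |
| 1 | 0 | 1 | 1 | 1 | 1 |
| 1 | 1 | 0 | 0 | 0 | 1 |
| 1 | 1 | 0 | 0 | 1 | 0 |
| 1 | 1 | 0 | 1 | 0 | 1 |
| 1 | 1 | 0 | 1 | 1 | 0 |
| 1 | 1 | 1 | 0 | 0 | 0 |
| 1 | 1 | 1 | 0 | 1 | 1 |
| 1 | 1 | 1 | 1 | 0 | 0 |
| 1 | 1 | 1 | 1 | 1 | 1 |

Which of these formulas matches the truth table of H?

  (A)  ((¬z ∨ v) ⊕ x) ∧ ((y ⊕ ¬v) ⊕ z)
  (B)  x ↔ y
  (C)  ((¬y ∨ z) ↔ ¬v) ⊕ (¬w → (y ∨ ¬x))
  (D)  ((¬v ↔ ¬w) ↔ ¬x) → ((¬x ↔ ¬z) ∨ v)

C

(A) fails at (0,0,0,0,0): the formula yields 1, H is 0.
(B) fails at (0,0,0,0,0): the formula yields 1, H is 0.
(D) fails at (0,0,0,0,0): the formula yields 1, H is 0.
(C) is the remaining candidate, and it agrees with H on all 32 inputs.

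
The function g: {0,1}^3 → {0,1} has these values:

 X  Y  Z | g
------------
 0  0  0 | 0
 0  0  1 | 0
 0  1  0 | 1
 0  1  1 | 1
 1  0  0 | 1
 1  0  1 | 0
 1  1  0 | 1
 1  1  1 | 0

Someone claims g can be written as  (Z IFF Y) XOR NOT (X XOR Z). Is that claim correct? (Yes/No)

No

Evaluate (Z IFF Y) XOR NOT (X XOR Z) on each row and compare to g:
  X=0, Y=0, Z=0: formula gives 0, g = 0 ✓
  X=0, Y=0, Z=1: formula gives 0, g = 0 ✓
  X=0, Y=1, Z=0: formula gives 1, g = 1 ✓
  X=0, Y=1, Z=1: formula gives 1, g = 1 ✓
  X=1, Y=0, Z=0: formula gives 1, g = 1 ✓
  X=1, Y=0, Z=1: formula gives 1, but g = 0 ✗
A single disagreement suffices: at (1,0,1) they differ, so the formula does not compute g.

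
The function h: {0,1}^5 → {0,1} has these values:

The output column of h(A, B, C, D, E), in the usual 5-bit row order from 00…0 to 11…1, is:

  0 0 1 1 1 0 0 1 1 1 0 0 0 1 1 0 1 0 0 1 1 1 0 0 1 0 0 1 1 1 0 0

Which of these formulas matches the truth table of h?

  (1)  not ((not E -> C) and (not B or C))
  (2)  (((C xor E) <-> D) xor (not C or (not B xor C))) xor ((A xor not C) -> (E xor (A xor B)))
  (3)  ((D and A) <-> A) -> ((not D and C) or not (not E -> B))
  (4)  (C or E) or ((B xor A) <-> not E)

2

(1) fails at (0,0,0,0,0): the formula yields 1, h is 0.
(3) fails at (0,0,0,0,0): the formula yields 1, h is 0.
(4) fails at (0,0,0,0,1): the formula yields 1, h is 0.
That leaves (2). Evaluating it on every row reproduces the table of h exactly.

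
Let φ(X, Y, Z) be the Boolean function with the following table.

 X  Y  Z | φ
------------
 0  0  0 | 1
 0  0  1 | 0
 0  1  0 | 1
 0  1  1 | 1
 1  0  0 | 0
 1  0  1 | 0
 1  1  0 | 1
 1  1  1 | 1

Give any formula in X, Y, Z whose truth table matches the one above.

There are just 3 zero rows: (0,0,1), (1,0,0), (1,0,1). Their minterms are ¬X·¬Y·Z, X·¬Y·¬Z, X·¬Y·Z; the OR of those covers precisely the 0-outputs, and negating it yields φ.

φ(X, Y, Z) = ((((X' · Y') · Z) + ((X · Y') · Z')) + ((X · Y') · Z))'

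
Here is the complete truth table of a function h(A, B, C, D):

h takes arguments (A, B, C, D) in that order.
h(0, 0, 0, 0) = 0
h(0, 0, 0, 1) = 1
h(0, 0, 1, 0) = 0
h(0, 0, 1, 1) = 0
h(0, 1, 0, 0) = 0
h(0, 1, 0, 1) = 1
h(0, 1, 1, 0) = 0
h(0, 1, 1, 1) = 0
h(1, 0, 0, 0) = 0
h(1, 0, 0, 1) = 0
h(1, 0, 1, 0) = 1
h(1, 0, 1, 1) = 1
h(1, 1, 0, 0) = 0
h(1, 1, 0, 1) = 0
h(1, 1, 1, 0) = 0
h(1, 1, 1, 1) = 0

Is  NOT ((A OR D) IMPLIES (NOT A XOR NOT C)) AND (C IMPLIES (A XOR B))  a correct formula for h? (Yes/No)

Evaluate NOT ((A OR D) IMPLIES (NOT A XOR NOT C)) AND (C IMPLIES (A XOR B)) on each row and compare to h:
  A=0, B=0, C=0, D=0: formula gives 0, h = 0 ✓
  A=0, B=0, C=0, D=1: formula gives 1, h = 1 ✓
  A=0, B=0, C=1, D=0: formula gives 0, h = 0 ✓
  A=0, B=0, C=1, D=1: formula gives 0, h = 0 ✓
  … (the remaining 12 rows also agree.)
All 16 rows match — the expression computes h exactly.

Yes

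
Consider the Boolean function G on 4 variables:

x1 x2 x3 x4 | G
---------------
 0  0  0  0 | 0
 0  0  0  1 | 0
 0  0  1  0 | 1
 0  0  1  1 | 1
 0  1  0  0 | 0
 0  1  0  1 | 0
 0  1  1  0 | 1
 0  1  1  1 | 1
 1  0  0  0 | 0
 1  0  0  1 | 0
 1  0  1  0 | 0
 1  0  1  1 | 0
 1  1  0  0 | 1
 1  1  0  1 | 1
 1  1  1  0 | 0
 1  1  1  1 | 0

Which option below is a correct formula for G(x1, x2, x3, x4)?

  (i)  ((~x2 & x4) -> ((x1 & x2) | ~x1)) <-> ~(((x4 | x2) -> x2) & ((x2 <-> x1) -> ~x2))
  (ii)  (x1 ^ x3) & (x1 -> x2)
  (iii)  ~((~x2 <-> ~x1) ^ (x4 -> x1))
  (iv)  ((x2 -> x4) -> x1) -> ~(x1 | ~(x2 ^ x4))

(i) fails at (0,0,0,1): the formula yields 1, G is 0.
(iii) fails at (0,0,0,0): the formula yields 1, G is 0.
(iv) fails at (0,0,0,0): the formula yields 1, G is 0.
Only (ii) survives; checking it on all 16 rows confirms it matches G.

ii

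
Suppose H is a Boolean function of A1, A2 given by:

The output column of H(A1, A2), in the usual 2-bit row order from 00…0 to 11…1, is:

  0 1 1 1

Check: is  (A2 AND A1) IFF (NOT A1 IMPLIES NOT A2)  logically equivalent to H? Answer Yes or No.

Check the formula against H row by row:
  A1=0, A2=0: formula gives 0, H = 0 ✓
  A1=0, A2=1: formula gives 1, H = 1 ✓
  A1=1, A2=0: formula gives 0, but H = 1 ✗
A single disagreement suffices: at (1,0) they differ, so the formula does not compute H.

No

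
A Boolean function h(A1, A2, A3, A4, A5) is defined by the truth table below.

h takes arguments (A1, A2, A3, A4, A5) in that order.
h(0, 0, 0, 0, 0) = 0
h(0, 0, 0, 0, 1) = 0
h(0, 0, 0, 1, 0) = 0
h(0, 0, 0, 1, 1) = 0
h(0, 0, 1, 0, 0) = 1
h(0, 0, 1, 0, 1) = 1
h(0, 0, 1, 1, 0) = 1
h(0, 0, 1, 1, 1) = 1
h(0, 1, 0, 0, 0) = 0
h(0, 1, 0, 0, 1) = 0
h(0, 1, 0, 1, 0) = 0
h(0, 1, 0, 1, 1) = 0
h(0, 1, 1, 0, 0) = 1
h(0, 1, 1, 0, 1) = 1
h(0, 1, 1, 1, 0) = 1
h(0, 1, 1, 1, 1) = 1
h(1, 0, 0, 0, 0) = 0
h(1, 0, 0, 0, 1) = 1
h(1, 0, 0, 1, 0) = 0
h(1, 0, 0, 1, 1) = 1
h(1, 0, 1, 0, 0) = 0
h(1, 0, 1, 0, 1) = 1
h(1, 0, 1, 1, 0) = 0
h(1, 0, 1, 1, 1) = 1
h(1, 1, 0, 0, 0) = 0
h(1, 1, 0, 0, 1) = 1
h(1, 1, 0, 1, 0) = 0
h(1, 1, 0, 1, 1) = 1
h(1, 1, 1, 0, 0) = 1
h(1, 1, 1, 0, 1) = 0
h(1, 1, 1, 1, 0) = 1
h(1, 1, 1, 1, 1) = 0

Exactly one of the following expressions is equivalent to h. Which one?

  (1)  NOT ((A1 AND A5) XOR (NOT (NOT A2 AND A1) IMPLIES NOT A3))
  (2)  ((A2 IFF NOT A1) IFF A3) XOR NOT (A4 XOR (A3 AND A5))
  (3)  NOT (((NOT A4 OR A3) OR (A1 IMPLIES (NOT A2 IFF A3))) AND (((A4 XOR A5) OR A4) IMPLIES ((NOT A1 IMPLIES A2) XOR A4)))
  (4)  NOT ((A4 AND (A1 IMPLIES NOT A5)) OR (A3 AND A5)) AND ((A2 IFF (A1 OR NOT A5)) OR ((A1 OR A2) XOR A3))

(2): at (0,0,0,1,0) it gives 1, but h = 0 — eliminated.
(3): at (0,0,0,0,1) it gives 1, but h = 0 — eliminated.
(4): at (0,0,0,0,1) it gives 1, but h = 0 — eliminated.
That leaves (1). Evaluating it on every row reproduces the table of h exactly.

1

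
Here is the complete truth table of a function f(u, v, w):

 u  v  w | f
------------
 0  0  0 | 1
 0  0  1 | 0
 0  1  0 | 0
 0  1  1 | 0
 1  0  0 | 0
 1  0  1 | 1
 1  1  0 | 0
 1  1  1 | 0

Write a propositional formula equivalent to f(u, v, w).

f(u, v, w) = ((~u & ~v) & ~w) | ((u & ~v) & w)

Collect the rows where f=1 — (0,0,0), (1,0,1) — and write one minterm per row: ¬u·¬v·¬w, u·¬v·w. Their union (logical OR) reproduces the table exactly.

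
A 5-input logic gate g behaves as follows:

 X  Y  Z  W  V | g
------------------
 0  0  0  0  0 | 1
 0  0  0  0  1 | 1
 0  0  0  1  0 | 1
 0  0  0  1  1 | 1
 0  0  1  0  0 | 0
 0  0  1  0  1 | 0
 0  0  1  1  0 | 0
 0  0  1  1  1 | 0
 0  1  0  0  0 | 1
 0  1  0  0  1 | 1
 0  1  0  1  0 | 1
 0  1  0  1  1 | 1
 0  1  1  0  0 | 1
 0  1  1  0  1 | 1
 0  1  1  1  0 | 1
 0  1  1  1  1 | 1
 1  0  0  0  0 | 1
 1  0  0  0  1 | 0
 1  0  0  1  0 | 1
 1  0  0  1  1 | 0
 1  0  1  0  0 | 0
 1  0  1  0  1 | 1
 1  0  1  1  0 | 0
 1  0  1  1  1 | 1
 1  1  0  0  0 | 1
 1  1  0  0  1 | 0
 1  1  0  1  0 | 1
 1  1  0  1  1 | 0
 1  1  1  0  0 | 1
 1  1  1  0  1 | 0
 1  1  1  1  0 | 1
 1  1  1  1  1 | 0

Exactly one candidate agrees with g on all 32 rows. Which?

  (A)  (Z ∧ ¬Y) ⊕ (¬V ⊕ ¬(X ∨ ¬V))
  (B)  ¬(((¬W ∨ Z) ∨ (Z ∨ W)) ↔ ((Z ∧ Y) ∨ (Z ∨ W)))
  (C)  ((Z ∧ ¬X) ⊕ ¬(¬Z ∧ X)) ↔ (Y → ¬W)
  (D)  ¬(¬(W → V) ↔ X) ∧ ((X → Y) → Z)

(B) fails at (0,0,0,1,0): the formula yields 0, g is 1.
(C) fails at (0,1,0,1,0): the formula yields 0, g is 1.
(D) fails at (0,0,0,0,0): the formula yields 0, g is 1.
That leaves (A). Evaluating it on every row reproduces the table of g exactly.

A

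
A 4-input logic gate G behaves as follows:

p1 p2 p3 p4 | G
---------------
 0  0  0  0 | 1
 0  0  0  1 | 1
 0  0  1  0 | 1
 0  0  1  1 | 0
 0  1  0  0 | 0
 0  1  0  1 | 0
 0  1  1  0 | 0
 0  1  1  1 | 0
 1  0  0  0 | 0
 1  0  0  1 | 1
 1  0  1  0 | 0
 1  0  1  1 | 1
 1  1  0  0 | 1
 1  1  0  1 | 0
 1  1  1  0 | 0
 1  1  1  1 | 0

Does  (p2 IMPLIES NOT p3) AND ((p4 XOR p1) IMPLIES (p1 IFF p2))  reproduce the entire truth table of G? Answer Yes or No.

No

Test each input against both G and the formula:
  p1=0, p2=0, p3=0, p4=0: formula gives 1, G = 1 ✓
  p1=0, p2=0, p3=0, p4=1: formula gives 1, G = 1 ✓
  p1=0, p2=0, p3=1, p4=0: formula gives 1, G = 1 ✓
  p1=0, p2=0, p3=1, p4=1: formula gives 1, but G = 0 ✗
Since they disagree at (0,0,1,1), the expression is not a correct formula for G.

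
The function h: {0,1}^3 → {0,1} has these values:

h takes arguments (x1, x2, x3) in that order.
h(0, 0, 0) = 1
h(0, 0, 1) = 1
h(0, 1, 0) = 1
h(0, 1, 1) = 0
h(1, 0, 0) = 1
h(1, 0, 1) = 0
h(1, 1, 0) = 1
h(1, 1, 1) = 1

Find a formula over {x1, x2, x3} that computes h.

h is 0 on only 2 rows — (0,1,1), (1,0,1). Writing each as a minterm (¬x1·x2·x3, x1·¬x2·x3) and OR-ing them characterizes exactly where h=0, so h is the negation of that disjunction.

h(x1, x2, x3) = (((x1' · x2) · x3) + ((x1 · x2') · x3))'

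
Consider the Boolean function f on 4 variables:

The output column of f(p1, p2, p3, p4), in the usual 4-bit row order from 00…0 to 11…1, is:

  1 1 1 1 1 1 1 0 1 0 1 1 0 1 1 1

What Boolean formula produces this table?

f(p1, p2, p3, p4) = ¬(((((¬p1 ∧ p2) ∧ p3) ∧ p4) ∨ (((p1 ∧ ¬p2) ∧ ¬p3) ∧ p4)) ∨ (((p1 ∧ p2) ∧ ¬p3) ∧ ¬p4))

f is 0 on only 3 rows — (0,1,1,1), (1,0,0,1), (1,1,0,0). Writing each as a minterm (¬p1·p2·p3·p4, p1·¬p2·¬p3·p4, p1·p2·¬p3·¬p4) and OR-ing them characterizes exactly where f=0, so f is the negation of that disjunction.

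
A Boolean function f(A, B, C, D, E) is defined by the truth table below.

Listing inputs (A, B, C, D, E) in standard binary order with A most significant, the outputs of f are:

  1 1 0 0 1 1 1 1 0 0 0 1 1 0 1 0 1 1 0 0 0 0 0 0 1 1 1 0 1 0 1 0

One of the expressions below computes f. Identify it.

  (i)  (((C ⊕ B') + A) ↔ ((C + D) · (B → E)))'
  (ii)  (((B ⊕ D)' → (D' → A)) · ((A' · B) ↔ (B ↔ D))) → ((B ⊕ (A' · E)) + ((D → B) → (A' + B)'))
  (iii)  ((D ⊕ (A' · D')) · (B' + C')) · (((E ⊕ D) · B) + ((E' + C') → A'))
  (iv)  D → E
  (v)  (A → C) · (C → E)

i

(ii): at (0,0,0,1,0) it gives 1, but f = 0 — eliminated.
(iii): at (0,0,0,1,0) it gives 1, but f = 0 — eliminated.
(iv): at (0,0,0,1,1) it gives 1, but f = 0 — eliminated.
(v): at (0,0,0,1,0) it gives 1, but f = 0 — eliminated.
That leaves (i). Evaluating it on every row reproduces the table of f exactly.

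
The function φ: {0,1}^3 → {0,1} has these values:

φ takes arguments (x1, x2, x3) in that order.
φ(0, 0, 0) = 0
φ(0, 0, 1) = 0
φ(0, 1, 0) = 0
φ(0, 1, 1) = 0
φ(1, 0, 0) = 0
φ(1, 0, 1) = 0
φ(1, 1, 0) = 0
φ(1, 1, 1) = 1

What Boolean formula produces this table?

The output is 1 only when every input is 1 — the AND of all inputs.

φ(x1, x2, x3) = (x1 · x2) · x3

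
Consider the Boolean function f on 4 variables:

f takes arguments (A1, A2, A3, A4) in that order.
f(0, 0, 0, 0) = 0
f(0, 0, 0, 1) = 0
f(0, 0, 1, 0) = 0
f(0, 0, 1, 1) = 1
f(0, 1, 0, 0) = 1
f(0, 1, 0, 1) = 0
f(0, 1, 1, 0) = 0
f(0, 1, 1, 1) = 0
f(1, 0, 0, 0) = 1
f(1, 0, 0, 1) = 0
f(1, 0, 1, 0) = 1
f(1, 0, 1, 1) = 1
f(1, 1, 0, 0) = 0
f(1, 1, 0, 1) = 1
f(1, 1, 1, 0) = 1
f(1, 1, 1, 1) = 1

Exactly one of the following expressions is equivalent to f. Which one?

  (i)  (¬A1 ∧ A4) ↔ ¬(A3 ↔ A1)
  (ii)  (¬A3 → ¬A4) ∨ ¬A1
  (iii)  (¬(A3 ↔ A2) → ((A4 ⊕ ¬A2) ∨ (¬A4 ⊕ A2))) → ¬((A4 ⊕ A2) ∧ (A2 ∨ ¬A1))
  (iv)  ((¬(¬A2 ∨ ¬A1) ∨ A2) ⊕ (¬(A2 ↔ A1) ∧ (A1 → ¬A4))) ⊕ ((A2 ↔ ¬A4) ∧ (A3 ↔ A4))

iv

(i) disagrees with f on (0,0,0,0) (formula → 1, table → 0); rule it out.
(ii) disagrees with f on (0,0,0,0) (formula → 1, table → 0); rule it out.
(iii) disagrees with f on (0,0,0,0) (formula → 1, table → 0); rule it out.
Only (iv) survives; checking it on all 16 rows confirms it matches f.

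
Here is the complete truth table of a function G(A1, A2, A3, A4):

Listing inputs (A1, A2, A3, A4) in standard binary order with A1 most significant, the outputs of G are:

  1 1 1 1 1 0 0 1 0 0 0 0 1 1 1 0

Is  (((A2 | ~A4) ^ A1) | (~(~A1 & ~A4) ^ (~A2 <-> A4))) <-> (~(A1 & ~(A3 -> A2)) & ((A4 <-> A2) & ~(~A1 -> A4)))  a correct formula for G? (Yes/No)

No

Evaluate (((A2 | ~A4) ^ A1) | (~(~A1 & ~A4) ^ (~A2 <-> A4))) <-> (~(A1 & ~(A3 -> A2)) & ((A4 <-> A2) & ~(~A1 -> A4))) on each row and compare to G:
  A1=0, A2=0, A3=0, A4=0: formula gives 1, G = 1 ✓
  A1=0, A2=0, A3=0, A4=1: formula gives 1, G = 1 ✓
  A1=0, A2=0, A3=1, A4=0: formula gives 1, G = 1 ✓
  A1=0, A2=0, A3=1, A4=1: formula gives 1, G = 1 ✓
  A1=0, A2=1, A3=0, A4=0: formula gives 0, but G = 1 ✗
Row (0,1,0,0) is a counterexample, so the formula is not equivalent to G.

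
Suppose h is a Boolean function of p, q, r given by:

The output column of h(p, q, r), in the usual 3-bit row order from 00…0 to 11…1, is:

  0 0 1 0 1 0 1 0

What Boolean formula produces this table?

h(p, q, r) = (((NOT p AND q) AND NOT r) OR ((p AND NOT q) AND NOT r)) OR ((p AND q) AND NOT r)

The 1-rows are (0,1,0), (1,0,0), (1,1,0). Each contributes one minterm — ¬p·q·¬r; p·¬q·¬r; p·q·¬r — and their disjunction is a sum-of-products form of h.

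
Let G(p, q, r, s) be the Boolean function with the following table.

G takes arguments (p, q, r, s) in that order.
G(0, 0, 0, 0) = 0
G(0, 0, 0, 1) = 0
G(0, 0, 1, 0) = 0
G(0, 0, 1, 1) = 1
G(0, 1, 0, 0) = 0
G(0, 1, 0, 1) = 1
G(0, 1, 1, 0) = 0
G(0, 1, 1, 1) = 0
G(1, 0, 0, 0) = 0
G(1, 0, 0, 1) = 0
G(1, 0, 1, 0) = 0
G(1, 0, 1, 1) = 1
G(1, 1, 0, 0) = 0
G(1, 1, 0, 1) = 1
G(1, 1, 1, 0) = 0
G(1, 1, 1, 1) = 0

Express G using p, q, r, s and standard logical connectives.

Collect the rows where G=1 — (0,0,1,1), (0,1,0,1), (1,0,1,1), (1,1,0,1) — and write one minterm per row: ¬p·¬q·r·s, ¬p·q·¬r·s, p·¬q·r·s, p·q·¬r·s. Their union (logical OR) reproduces the table exactly.

G(p, q, r, s) = (((((not p and not q) and r) and s) or (((not p and q) and not r) and s)) or (((p and not q) and r) and s)) or (((p and q) and not r) and s)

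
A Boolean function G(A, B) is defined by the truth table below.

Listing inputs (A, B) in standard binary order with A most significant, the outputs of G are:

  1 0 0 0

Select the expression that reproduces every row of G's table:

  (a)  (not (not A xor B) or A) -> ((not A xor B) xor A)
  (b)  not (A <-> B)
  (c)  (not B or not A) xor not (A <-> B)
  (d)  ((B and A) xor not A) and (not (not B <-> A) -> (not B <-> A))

c

(a) disagrees with G on (1,0) (formula → 1, table → 0); rule it out.
(b) disagrees with G on (0,0) (formula → 0, table → 1); rule it out.
(d) disagrees with G on (0,0) (formula → 0, table → 1); rule it out.
(c) is the remaining candidate, and it agrees with G on all 4 inputs.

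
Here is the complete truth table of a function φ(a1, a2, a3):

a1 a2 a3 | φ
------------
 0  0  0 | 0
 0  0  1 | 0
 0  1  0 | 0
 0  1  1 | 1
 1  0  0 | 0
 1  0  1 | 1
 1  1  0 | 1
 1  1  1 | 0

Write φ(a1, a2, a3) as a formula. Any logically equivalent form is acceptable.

The 1-rows are (0,1,1), (1,0,1), (1,1,0). Each contributes one minterm — ¬a1·a2·a3; a1·¬a2·a3; a1·a2·¬a3 — and their disjunction is a sum-of-products form of φ.

φ(a1, a2, a3) = (((a1' · a2) · a3) + ((a1 · a2') · a3)) + ((a1 · a2) · a3')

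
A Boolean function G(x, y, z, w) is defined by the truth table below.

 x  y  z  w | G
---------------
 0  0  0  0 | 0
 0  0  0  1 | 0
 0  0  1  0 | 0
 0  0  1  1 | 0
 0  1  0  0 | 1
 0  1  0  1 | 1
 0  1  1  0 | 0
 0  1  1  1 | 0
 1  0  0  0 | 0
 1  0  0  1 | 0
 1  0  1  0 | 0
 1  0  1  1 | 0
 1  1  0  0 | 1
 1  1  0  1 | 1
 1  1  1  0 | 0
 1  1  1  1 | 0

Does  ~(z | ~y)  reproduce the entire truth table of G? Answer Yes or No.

Yes

Evaluate ~(z | ~y) on each row and compare to G:
  x=0, y=0, z=0, w=0: formula gives 0, G = 0 ✓
  x=0, y=0, z=0, w=1: formula gives 0, G = 0 ✓
  x=0, y=0, z=1, w=0: formula gives 0, G = 0 ✓
  x=0, y=0, z=1, w=1: formula gives 0, G = 0 ✓
  …and likewise for the remaining 12 rows.
No disagreement on any input; they are logically equivalent.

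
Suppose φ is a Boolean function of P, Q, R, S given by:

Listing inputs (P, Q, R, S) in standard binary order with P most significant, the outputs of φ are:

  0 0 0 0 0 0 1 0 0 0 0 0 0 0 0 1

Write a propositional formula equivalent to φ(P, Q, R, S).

φ(P, Q, R, S) = (((¬P ∧ Q) ∧ R) ∧ ¬S) ∨ (((P ∧ Q) ∧ R) ∧ S)

The 1-rows are (0,1,1,0), (1,1,1,1). Each contributes one minterm — ¬P·Q·R·¬S; P·Q·R·S — and their disjunction is a sum-of-products form of φ.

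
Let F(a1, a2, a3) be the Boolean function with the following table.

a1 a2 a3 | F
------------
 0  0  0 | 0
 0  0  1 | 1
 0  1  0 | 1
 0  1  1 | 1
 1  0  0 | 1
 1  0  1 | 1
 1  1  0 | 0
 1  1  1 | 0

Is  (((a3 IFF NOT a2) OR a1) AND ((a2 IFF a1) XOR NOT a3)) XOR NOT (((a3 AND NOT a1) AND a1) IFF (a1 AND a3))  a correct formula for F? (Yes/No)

Evaluate (((a3 IFF NOT a2) OR a1) AND ((a2 IFF a1) XOR NOT a3)) XOR NOT (((a3 AND NOT a1) AND a1) IFF (a1 AND a3)) on each row and compare to F:
  a1=0, a2=0, a3=0: formula gives 0, F = 0 ✓
  a1=0, a2=0, a3=1: formula gives 1, F = 1 ✓
  a1=0, a2=1, a3=0: formula gives 1, F = 1 ✓
  a1=0, a2=1, a3=1: formula gives 0, but F = 1 ✗
A single disagreement suffices: at (0,1,1) they differ, so the formula does not compute F.

No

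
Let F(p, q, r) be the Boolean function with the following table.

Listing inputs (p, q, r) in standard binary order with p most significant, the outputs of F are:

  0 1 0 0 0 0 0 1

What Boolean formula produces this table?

F=1 on 2 inputs: (0,0,1), (1,1,1). Reading each as a conjunction of literals (¬p·¬q·r, p·q·r) and taking the OR gives the canonical DNF.

F(p, q, r) = ((NOT p AND NOT q) AND r) OR ((p AND q) AND r)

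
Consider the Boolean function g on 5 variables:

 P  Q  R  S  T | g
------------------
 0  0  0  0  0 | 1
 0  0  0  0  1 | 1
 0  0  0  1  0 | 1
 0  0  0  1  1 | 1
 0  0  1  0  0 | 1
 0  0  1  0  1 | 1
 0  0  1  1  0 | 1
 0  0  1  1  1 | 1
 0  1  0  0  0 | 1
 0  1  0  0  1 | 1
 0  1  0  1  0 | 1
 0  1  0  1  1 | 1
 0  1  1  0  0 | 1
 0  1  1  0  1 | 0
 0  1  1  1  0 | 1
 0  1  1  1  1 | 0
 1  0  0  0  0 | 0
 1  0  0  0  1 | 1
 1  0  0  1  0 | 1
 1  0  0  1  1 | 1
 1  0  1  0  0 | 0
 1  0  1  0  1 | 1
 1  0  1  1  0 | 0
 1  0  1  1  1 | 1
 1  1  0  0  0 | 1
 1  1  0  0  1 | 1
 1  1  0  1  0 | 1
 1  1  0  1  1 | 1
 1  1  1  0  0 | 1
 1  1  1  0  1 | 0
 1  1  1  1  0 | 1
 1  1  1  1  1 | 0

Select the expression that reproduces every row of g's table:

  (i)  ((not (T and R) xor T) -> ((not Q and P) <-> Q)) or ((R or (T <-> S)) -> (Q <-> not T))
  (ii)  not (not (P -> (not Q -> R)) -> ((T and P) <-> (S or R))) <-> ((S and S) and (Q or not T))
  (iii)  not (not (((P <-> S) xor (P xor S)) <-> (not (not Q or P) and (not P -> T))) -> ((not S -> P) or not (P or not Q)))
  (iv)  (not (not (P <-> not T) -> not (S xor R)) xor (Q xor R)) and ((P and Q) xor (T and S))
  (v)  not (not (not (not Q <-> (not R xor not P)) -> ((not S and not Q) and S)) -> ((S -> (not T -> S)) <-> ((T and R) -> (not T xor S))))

i

(ii): at (0,0,0,1,0) it gives 0, but g = 1 — eliminated.
(iii): at (0,0,0,1,0) it gives 0, but g = 1 — eliminated.
(iv): at (0,0,0,0,0) it gives 0, but g = 1 — eliminated.
(v): at (0,0,0,0,0) it gives 0, but g = 1 — eliminated.
Only (i) survives; checking it on all 32 rows confirms it matches g.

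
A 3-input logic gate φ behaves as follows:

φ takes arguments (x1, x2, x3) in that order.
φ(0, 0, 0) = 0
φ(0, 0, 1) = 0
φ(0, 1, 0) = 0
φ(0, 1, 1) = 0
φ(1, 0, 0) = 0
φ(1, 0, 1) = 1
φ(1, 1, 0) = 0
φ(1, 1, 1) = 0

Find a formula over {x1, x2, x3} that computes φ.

Only row (1,0,1) gives 1. That row's minterm x1·¬x2·x3 is φ directly.

φ(x1, x2, x3) = (x1 & ~x2) & x3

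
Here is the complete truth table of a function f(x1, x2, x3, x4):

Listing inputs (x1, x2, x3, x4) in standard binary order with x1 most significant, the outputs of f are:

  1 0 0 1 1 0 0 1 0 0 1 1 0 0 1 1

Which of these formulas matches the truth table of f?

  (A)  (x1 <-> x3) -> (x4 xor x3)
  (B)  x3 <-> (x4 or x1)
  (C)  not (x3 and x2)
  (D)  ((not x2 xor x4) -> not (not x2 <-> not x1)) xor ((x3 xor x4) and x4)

(A) fails at (0,0,0,0): the formula yields 0, f is 1.
(C) fails at (0,0,0,1): the formula yields 1, f is 0.
(D) fails at (0,0,0,0): the formula yields 0, f is 1.
(B) is the remaining candidate, and it agrees with f on all 16 inputs.

B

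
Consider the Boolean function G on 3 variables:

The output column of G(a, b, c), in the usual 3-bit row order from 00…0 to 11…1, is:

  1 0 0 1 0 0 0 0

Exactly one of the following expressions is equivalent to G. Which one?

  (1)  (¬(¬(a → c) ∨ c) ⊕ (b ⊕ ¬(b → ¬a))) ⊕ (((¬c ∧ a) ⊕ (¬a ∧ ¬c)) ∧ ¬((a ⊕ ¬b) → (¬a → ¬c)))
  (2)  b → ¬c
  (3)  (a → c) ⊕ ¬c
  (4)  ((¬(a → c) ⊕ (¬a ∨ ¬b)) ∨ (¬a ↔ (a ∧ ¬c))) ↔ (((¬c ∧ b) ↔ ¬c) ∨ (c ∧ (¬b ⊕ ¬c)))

1

(2): at (0,0,1) it gives 1, but G = 0 — eliminated.
(3): at (0,0,0) it gives 0, but G = 1 — eliminated.
(4): at (0,0,0) it gives 0, but G = 1 — eliminated.
(1) is the remaining candidate, and it agrees with G on all 8 inputs.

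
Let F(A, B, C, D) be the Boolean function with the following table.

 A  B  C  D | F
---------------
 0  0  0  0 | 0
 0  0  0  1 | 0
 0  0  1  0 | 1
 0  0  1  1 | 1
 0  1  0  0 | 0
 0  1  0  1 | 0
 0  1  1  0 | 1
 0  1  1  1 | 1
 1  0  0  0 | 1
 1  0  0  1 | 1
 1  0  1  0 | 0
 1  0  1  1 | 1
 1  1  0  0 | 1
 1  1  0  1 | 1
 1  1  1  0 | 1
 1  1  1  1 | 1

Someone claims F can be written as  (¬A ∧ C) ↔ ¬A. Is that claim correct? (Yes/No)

Evaluate (¬A ∧ C) ↔ ¬A on each row and compare to F:
  A=0, B=0, C=0, D=0: formula gives 0, F = 0 ✓
  A=0, B=0, C=0, D=1: formula gives 0, F = 0 ✓
  A=0, B=0, C=1, D=0: formula gives 1, F = 1 ✓
  A=0, B=0, C=1, D=1: formula gives 1, F = 1 ✓
  …
  A=1, B=0, C=1, D=0: formula gives 1, but F = 0 ✗
Since they disagree at (1,0,1,0), the expression is not a correct formula for F.

No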